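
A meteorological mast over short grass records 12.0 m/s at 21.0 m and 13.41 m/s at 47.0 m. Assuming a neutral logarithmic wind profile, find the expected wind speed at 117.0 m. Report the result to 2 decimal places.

15.01 m/s

Log law: V ∝ ln(z/z₀). From the pair, with r = V₁/V₂ = 0.89485,
ln z₀ = (ln z₁ − r·ln z₂)/(1 − r) = (3.0445 − 0.89485×3.8501)/0.10515 = -3.8119 → z₀ = 0.02211 m
V₃ = V₁ · ln(z₃/z₀)/ln(z₁/z₀) = 12.0 × 8.5740/6.8564 = 15.0062 m/s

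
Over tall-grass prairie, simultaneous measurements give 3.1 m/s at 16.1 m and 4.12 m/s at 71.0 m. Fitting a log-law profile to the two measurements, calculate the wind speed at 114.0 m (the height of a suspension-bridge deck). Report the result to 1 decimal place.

Log law: V ∝ ln(z/z₀). From the pair, with r = V₁/V₂ = 0.75243,
ln z₀ = (ln z₁ − r·ln z₂)/(1 − r) = (2.7788 − 0.75243×4.2627)/0.24757 = -1.7310 → z₀ = 0.1771 m
V₃ = V₁ · ln(z₃/z₀)/ln(z₁/z₀) = 3.1 × 6.4672/4.5098 = 4.4455 m/s

4.4 m/s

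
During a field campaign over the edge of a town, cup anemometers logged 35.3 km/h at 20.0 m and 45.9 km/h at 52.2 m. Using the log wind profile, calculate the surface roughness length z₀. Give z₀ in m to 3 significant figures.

Log law: V(z) ∝ ln(z/z₀). With r = V₁/V₂ = 35.3/45.9 = 0.76906,
r · ln(z₂/z₀) = ln(z₁/z₀) ⇒ ln z₀ = (ln z₁ − r·ln z₂)/(1 − r)
ln z₀ = (2.99573 − 0.76906×3.95508) / 0.23094 = -0.1991
z₀ = exp(-0.1991) = 0.8195 m

z₀ ≈ 0.819 m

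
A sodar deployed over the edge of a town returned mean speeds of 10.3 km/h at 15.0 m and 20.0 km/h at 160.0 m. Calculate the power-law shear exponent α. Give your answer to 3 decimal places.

Power law: V₂/V₁ = (z₂/z₁)^α ⇒ α = ln(V₂/V₁) / ln(z₂/z₁)
α = ln(20.0/10.3) / ln(160.0/15.0) = ln(1.9417) / ln(10.6667)
  = 0.66359 / 2.36712 = 0.28034

α ≈ 0.280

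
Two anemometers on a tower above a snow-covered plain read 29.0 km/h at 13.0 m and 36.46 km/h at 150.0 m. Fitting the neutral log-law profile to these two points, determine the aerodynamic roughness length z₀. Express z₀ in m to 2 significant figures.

Log law: V(z) ∝ ln(z/z₀). With r = V₁/V₂ = 29.0/36.46 = 0.79539,
r · ln(z₂/z₀) = ln(z₁/z₀) ⇒ ln z₀ = (ln z₁ − r·ln z₂)/(1 − r)
ln z₀ = (2.56495 − 0.79539×5.01064) / 0.20461 = -6.9424
z₀ = exp(-6.9424) = 0.0009659 m

z₀ ≈ 0.00097 m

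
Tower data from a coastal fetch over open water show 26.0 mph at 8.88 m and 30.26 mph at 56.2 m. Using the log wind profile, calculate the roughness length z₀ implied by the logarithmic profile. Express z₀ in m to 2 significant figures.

z₀ ≈ 0.00011 m

Log law: V(z) ∝ ln(z/z₀). With r = V₁/V₂ = 26.0/30.26 = 0.85922,
r · ln(z₂/z₀) = ln(z₁/z₀) ⇒ ln z₀ = (ln z₁ − r·ln z₂)/(1 − r)
ln z₀ = (2.18380 − 0.85922×4.02892) / 0.14078 = -9.0775
z₀ = exp(-9.0775) = 0.0001142 m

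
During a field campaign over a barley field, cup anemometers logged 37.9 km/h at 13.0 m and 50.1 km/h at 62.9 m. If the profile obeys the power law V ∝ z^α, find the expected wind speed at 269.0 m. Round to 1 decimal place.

64.8 km/h

First find α: α = ln(V₂/V₁)/ln(z₂/z₁) = ln(50.1/37.9)/ln(62.9/13.0) = 0.27907/1.57660 = 0.1770
Extrapolate from 62.9 m to 269.0 m: V₃ = 50.1 × (269.0/62.9)^0.1770 = 50.1 × 1.2933 = 64.7959 km/h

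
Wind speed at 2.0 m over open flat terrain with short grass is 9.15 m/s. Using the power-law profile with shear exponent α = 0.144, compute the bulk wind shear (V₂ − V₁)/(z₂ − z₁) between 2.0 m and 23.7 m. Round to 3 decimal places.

0.180 m/s/m

Power law: V₂ = V₁ · (z₂/z₁)^α = 9.15 × (11.8500)^0.144 = 13.0628 m/s
ΔV/Δz = (13.0628 − 9.15)/(23.7 − 2.0) = 3.9128/21.7000 = 0.18031 m/s/m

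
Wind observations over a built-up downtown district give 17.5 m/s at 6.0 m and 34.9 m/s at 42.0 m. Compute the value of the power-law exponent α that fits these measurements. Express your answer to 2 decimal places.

α ≈ 0.35

Power law: V₂/V₁ = (z₂/z₁)^α ⇒ α = ln(V₂/V₁) / ln(z₂/z₁)
α = ln(34.9/17.5) / ln(42.0/6.0) = ln(1.9943) / ln(7.0000)
  = 0.69029 / 1.94591 = 0.35474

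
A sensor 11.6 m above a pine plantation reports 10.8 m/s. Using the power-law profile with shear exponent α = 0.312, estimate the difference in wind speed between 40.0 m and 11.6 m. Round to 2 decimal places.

Power law: V₂ = V₁ · (z₂/z₁)^α = 10.8 × (3.4483)^0.312 = 15.8912 m/s
ΔV = 15.8912 − 10.8 = 5.0912 m/s

5.09 m/s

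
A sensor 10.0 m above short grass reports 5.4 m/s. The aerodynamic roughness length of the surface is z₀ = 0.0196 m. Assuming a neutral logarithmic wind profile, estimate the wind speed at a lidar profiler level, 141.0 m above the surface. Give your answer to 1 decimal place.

7.7 m/s

Log law: V(z) ∝ ln(z/z₀), so V₂/V₁ = ln(z₂/z₀) / ln(z₁/z₀).
ln(141.0/0.0196) = 8.8810, ln(10.0/0.0196) = 6.2348
V₂ = 5.4 × 8.8810/6.2348 = 5.4 × 1.4244 = 7.6919 m/s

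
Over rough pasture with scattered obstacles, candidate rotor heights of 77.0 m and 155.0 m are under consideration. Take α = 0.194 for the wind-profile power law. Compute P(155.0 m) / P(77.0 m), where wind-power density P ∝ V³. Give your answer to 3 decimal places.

1.503

Speed ratio: V_B/V_A = (z_B/z_A)^α = (155.0/77.0)^0.194 = (2.0130)^0.194 = 1.14537
Power-density ratio: P_B/P_A = (V_B/V_A)³ = (1.14537)³ = 1.50257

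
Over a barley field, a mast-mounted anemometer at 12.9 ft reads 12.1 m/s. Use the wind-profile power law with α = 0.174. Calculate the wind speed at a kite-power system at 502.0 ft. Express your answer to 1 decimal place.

22.9 m/s

Power-law profile: V₂ = V₁ · (z₂/z₁)^α
V₂ = 12.1 × (502.0/12.9)^0.174 = 12.1 × (38.9147)^0.174
    = 12.1 × 1.8909 = 22.8805 m/s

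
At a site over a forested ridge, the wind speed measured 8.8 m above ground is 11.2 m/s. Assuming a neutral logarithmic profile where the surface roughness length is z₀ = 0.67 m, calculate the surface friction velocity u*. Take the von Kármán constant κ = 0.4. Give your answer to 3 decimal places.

Log law: V(z) = (u*/κ) · ln(z/z₀) ⇒ u* = κ · V / ln(z/z₀)
u* = 0.4 × 11.2 / ln(8.8/0.67) = 0.4 × 11.2 / 2.5752
   = 4.4800 / 2.5752 = 1.7397 m/s

u* ≈ 1.740 m/s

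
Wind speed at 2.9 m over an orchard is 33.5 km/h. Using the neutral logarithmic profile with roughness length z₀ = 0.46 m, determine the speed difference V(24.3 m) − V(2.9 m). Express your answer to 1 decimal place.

Log law: V₂ = V₁ · ln(z₂/z₀)/ln(z₁/z₀) = 33.5 × 3.9670/1.8412 = 72.1767 km/h
ΔV = 72.1767 − 33.5 = 38.6767 km/h

38.7 km/h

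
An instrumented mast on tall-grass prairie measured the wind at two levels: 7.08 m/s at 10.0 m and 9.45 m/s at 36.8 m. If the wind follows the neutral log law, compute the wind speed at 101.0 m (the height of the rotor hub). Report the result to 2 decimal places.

11.29 m/s

Log law: V ∝ ln(z/z₀). From the pair, with r = V₁/V₂ = 0.74921,
ln z₀ = (ln z₁ − r·ln z₂)/(1 − r) = (2.3026 − 0.74921×3.6055)/0.25079 = -1.5897 → z₀ = 0.2040 m
V₃ = V₁ · ln(z₃/z₀)/ln(z₁/z₀) = 7.08 × 6.2048/3.8922 = 11.2865 m/s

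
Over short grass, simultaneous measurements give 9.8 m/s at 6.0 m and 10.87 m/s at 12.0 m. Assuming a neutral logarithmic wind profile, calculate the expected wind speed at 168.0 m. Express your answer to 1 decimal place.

Log law: V ∝ ln(z/z₀). From the pair, with r = V₁/V₂ = 0.90156,
ln z₀ = (ln z₁ − r·ln z₂)/(1 − r) = (1.7918 − 0.90156×2.4849)/0.09844 = -4.5567 → z₀ = 0.01050 m
V₃ = V₁ · ln(z₃/z₀)/ln(z₁/z₀) = 9.8 × 9.6807/6.3485 = 14.9439 m/s

14.9 m/s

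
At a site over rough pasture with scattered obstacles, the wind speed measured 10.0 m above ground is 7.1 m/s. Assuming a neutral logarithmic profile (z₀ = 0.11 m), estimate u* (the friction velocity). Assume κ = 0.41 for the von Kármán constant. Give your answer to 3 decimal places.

Log law: V(z) = (u*/κ) · ln(z/z₀) ⇒ u* = κ · V / ln(z/z₀)
u* = 0.41 × 7.1 / ln(10.0/0.11) = 0.41 × 7.1 / 4.5099
   = 2.9110 / 4.5099 = 0.6455 m/s

u* ≈ 0.645 m/s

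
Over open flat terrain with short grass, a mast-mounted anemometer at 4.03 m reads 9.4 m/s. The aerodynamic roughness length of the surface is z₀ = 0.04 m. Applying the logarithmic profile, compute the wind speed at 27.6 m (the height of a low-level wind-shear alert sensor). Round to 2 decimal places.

13.32 m/s

Log law: V(z) ∝ ln(z/z₀), so V₂/V₁ = ln(z₂/z₀) / ln(z₁/z₀).
ln(27.6/0.04) = 6.5367, ln(4.03/0.04) = 4.6126
V₂ = 9.4 × 6.5367/4.6126 = 9.4 × 1.4171 = 13.3210 m/s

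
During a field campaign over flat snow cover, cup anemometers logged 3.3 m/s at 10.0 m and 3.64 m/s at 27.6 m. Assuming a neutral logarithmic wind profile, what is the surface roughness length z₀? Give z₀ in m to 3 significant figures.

z₀ ≈ 0.000526 m

Log law: V(z) ∝ ln(z/z₀). With r = V₁/V₂ = 3.3/3.64 = 0.90659,
r · ln(z₂/z₀) = ln(z₁/z₀) ⇒ ln z₀ = (ln z₁ − r·ln z₂)/(1 − r)
ln z₀ = (2.30259 − 0.90659×3.31782) / 0.09341 = -7.5511
z₀ = exp(-7.5511) = 0.0005255 m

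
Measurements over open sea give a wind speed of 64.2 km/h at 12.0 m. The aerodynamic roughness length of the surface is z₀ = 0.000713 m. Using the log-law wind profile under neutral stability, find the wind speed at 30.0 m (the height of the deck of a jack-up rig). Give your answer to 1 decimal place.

70.2 km/h

Log law: V(z) ∝ ln(z/z₀), so V₂/V₁ = ln(z₂/z₀) / ln(z₁/z₀).
ln(30.0/0.000713) = 10.6472, ln(12.0/0.000713) = 9.7309
V₂ = 64.2 × 10.6472/9.7309 = 64.2 × 1.0942 = 70.2452 km/h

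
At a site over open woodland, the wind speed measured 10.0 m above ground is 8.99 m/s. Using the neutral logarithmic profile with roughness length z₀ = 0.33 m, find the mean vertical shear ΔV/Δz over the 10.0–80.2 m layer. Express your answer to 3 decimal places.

0.078 m/s/m

Log law: V₂ = V₁ · ln(z₂/z₀)/ln(z₁/z₀) = 8.99 × 5.4932/3.4112 = 14.4767 m/s
ΔV/Δz = (14.4767 − 8.99)/(80.2 − 10.0) = 5.4867/70.2000 = 0.07816 m/s/m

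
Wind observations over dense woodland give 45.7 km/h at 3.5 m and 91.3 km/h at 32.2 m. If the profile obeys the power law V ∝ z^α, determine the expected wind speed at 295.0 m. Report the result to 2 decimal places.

182.16 km/h

First find α: α = ln(V₂/V₁)/ln(z₂/z₁) = ln(91.3/45.7)/ln(32.2/3.5) = 0.69205/2.21920 = 0.3118
Extrapolate from 32.2 m to 295.0 m: V₃ = 91.3 × (295.0/32.2)^0.3118 = 91.3 × 1.9952 = 182.1618 km/h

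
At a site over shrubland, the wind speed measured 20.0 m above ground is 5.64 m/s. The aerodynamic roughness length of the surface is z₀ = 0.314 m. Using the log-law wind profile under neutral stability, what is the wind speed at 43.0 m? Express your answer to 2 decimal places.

6.68 m/s

Log law: V(z) ∝ ln(z/z₀), so V₂/V₁ = ln(z₂/z₀) / ln(z₁/z₀).
ln(43.0/0.314) = 4.9196, ln(20.0/0.314) = 4.1541
V₂ = 5.64 × 4.9196/4.1541 = 5.64 × 1.1843 = 6.6793 m/s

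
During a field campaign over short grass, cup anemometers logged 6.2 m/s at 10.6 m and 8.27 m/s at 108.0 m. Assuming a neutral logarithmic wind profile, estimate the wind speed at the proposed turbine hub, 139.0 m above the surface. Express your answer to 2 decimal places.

8.50 m/s

Log law: V ∝ ln(z/z₀). From the pair, with r = V₁/V₂ = 0.74970,
ln z₀ = (ln z₁ − r·ln z₂)/(1 − r) = (2.3609 − 0.74970×4.6821)/0.25030 = -4.5918 → z₀ = 0.01013 m
V₃ = V₁ · ln(z₃/z₀)/ln(z₁/z₀) = 6.2 × 9.5262/6.9526 = 8.4950 m/s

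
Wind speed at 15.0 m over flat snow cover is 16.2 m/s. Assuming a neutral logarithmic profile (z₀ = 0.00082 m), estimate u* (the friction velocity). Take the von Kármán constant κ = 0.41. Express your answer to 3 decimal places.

u* ≈ 0.677 m/s

Log law: V(z) = (u*/κ) · ln(z/z₀) ⇒ u* = κ · V / ln(z/z₀)
u* = 0.41 × 16.2 / ln(15.0/0.00082) = 0.41 × 16.2 / 9.8143
   = 6.6420 / 9.8143 = 0.6768 m/s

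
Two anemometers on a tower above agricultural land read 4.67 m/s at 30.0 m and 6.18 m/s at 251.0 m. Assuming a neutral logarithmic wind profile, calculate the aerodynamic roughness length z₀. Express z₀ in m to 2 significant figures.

Log law: V(z) ∝ ln(z/z₀). With r = V₁/V₂ = 4.67/6.18 = 0.75566,
r · ln(z₂/z₀) = ln(z₁/z₀) ⇒ ln z₀ = (ln z₁ − r·ln z₂)/(1 − r)
ln z₀ = (3.40120 − 0.75566×5.52545) / 0.24434 = -3.1685
z₀ = exp(-3.1685) = 0.04207 m

z₀ ≈ 0.042 m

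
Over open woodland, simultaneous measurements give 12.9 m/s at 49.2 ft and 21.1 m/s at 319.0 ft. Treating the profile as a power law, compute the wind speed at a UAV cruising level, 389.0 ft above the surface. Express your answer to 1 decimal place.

22.2 m/s

First find α: α = ln(V₂/V₁)/ln(z₂/z₁) = ln(21.1/12.9)/ln(319.0/49.2) = 0.49205/1.86930 = 0.2632
Extrapolate from 319.0 ft to 389.0 ft: V₃ = 21.1 × (389.0/319.0)^0.2632 = 21.1 × 1.0536 = 22.2311 m/s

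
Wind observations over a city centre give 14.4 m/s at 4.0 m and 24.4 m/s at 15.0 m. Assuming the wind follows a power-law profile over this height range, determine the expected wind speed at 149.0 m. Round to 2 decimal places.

First find α: α = ln(V₂/V₁)/ln(z₂/z₁) = ln(24.4/14.4)/ln(15.0/4.0) = 0.52735/1.32176 = 0.3990
Extrapolate from 15.0 m to 149.0 m: V₃ = 24.4 × (149.0/15.0)^0.3990 = 24.4 × 2.4993 = 60.9834 m/s

60.98 m/s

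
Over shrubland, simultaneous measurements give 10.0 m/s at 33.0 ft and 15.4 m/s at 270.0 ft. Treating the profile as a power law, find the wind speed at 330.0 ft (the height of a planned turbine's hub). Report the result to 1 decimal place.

16.0 m/s

First find α: α = ln(V₂/V₁)/ln(z₂/z₁) = ln(15.4/10.0)/ln(270.0/33.0) = 0.43178/2.10191 = 0.2054
Extrapolate from 270.0 ft to 330.0 ft: V₃ = 15.4 × (330.0/270.0)^0.2054 = 15.4 × 1.0421 = 16.0481 m/s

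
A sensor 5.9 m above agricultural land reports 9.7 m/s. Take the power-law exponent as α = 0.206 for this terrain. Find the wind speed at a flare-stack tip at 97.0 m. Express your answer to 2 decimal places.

17.27 m/s

Power-law profile: V₂ = V₁ · (z₂/z₁)^α
V₂ = 9.7 × (97.0/5.9)^0.206 = 9.7 × (16.4407)^0.206
    = 9.7 × 1.7802 = 17.2684 m/s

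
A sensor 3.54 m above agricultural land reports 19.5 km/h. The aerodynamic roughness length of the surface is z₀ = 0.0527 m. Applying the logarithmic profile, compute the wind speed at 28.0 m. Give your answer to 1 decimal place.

Log law: V(z) ∝ ln(z/z₀), so V₂/V₁ = ln(z₂/z₀) / ln(z₁/z₀).
ln(28.0/0.0527) = 6.2753, ln(3.54/0.0527) = 4.2073
V₂ = 19.5 × 6.2753/4.2073 = 19.5 × 1.4915 = 29.0852 km/h

29.1 km/h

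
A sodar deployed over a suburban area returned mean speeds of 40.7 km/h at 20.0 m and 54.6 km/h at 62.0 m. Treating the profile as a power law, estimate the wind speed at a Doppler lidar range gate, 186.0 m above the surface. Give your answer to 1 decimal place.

First find α: α = ln(V₂/V₁)/ln(z₂/z₁) = ln(54.6/40.7)/ln(62.0/20.0) = 0.29381/1.13140 = 0.2597
Extrapolate from 62.0 m to 186.0 m: V₃ = 54.6 × (186.0/62.0)^0.2597 = 54.6 × 1.3301 = 72.6261 km/h

72.6 km/h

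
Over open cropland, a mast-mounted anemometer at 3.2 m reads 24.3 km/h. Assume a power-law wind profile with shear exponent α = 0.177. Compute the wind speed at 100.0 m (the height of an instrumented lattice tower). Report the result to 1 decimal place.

Power-law profile: V₂ = V₁ · (z₂/z₁)^α
V₂ = 24.3 × (100.0/3.2)^0.177 = 24.3 × (31.2500)^0.177
    = 24.3 × 1.8390 = 44.6884 km/h

44.7 km/h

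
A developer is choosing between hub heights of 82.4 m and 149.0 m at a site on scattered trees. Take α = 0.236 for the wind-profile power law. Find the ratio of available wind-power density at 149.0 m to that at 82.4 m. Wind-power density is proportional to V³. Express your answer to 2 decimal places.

1.52

Speed ratio: V_B/V_A = (z_B/z_A)^α = (149.0/82.4)^0.236 = (1.8083)^0.236 = 1.15004
Power-density ratio: P_B/P_A = (V_B/V_A)³ = (1.15004)³ = 1.52104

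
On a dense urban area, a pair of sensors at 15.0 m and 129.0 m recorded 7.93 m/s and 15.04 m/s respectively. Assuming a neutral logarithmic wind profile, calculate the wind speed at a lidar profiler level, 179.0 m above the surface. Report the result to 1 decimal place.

Log law: V ∝ ln(z/z₀). From the pair, with r = V₁/V₂ = 0.52726,
ln z₀ = (ln z₁ − r·ln z₂)/(1 − r) = (2.7081 − 0.52726×4.8598)/0.47274 = 0.3081 → z₀ = 1.361 m
V₃ = V₁ · ln(z₃/z₀)/ln(z₁/z₀) = 7.93 × 4.8793/2.3999 = 16.1224 m/s

16.1 m/s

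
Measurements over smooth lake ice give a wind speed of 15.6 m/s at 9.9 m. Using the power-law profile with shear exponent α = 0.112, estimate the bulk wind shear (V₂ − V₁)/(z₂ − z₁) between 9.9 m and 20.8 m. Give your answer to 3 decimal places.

0.124 m/s/m

Power law: V₂ = V₁ · (z₂/z₁)^α = 15.6 × (2.1010)^0.112 = 16.9526 m/s
ΔV/Δz = (16.9526 − 15.6)/(20.8 − 9.9) = 1.3526/10.9000 = 0.12409 m/s/m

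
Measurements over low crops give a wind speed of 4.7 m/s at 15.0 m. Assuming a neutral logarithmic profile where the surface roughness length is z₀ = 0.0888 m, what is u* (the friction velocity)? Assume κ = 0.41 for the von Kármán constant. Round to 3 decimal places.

u* ≈ 0.376 m/s

Log law: V(z) = (u*/κ) · ln(z/z₀) ⇒ u* = κ · V / ln(z/z₀)
u* = 0.41 × 4.7 / ln(15.0/0.0888) = 0.41 × 4.7 / 5.1294
   = 1.9270 / 5.1294 = 0.3757 m/s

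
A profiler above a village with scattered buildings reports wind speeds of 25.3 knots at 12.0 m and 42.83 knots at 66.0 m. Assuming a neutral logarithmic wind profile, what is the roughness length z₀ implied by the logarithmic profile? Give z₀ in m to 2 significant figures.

z₀ ≈ 1.0 m

Log law: V(z) ∝ ln(z/z₀). With r = V₁/V₂ = 25.3/42.83 = 0.59071,
r · ln(z₂/z₀) = ln(z₁/z₀) ⇒ ln z₀ = (ln z₁ − r·ln z₂)/(1 − r)
ln z₀ = (2.48491 − 0.59071×4.18965) / 0.40929 = 0.0245
z₀ = exp(0.0245) = 1.025 m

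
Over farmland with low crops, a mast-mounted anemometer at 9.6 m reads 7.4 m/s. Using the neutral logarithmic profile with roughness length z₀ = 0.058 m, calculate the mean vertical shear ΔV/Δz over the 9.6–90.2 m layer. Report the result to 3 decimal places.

Log law: V₂ = V₁ · ln(z₂/z₀)/ln(z₁/z₀) = 7.4 × 7.3493/5.1091 = 10.6448 m/s
ΔV/Δz = (10.6448 − 7.4)/(90.2 − 9.6) = 3.2448/80.6000 = 0.04026 m/s/m

0.040 m/s/m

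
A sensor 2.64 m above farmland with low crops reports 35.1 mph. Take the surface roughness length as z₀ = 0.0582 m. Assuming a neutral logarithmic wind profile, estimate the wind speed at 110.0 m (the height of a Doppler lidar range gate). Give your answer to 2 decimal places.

Log law: V(z) ∝ ln(z/z₀), so V₂/V₁ = ln(z₂/z₀) / ln(z₁/z₀).
ln(110.0/0.0582) = 7.5444, ln(2.64/0.0582) = 3.8146
V₂ = 35.1 × 7.5444/3.8146 = 35.1 × 1.9777 = 69.4184 mph

69.42 mph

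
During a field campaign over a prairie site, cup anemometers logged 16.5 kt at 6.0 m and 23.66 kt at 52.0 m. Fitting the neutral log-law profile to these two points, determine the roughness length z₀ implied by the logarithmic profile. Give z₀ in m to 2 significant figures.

Log law: V(z) ∝ ln(z/z₀). With r = V₁/V₂ = 16.5/23.66 = 0.69738,
r · ln(z₂/z₀) = ln(z₁/z₀) ⇒ ln z₀ = (ln z₁ − r·ln z₂)/(1 − r)
ln z₀ = (1.79176 − 0.69738×3.95124) / 0.30262 = -3.1847
z₀ = exp(-3.1847) = 0.04139 m

z₀ ≈ 0.041 m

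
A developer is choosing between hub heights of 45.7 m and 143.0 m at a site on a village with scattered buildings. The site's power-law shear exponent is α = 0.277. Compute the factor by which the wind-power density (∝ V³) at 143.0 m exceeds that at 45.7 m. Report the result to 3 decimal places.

Speed ratio: V_B/V_A = (z_B/z_A)^α = (143.0/45.7)^0.277 = (3.1291)^0.277 = 1.37161
Power-density ratio: P_B/P_A = (V_B/V_A)³ = (1.37161)³ = 2.58044

2.580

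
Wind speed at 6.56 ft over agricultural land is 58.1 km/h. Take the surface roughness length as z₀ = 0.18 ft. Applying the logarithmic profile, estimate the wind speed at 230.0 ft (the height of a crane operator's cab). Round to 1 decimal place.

Log law: V(z) ∝ ln(z/z₀), so V₂/V₁ = ln(z₂/z₀) / ln(z₁/z₀).
ln(230.0/0.18) = 7.1529, ln(6.56/0.18) = 3.5958
V₂ = 58.1 × 7.1529/3.5958 = 58.1 × 1.9892 = 115.5747 km/h

115.6 km/h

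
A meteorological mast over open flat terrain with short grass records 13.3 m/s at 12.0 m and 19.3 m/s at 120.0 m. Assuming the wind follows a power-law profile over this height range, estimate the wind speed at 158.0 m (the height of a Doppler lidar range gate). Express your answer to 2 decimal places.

20.18 m/s

First find α: α = ln(V₂/V₁)/ln(z₂/z₁) = ln(19.3/13.3)/ln(120.0/12.0) = 0.37234/2.30259 = 0.1617
Extrapolate from 120.0 m to 158.0 m: V₃ = 19.3 × (158.0/120.0)^0.1617 = 19.3 × 1.0455 = 20.1780 m/s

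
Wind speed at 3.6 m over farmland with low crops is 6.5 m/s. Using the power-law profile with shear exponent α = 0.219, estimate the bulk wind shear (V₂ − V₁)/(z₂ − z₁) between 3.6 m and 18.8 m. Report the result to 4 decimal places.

0.1865 m/s/m

Power law: V₂ = V₁ · (z₂/z₁)^α = 6.5 × (5.2222)^0.219 = 9.3352 m/s
ΔV/Δz = (9.3352 − 6.5)/(18.8 − 3.6) = 2.8352/15.2000 = 0.18653 m/s/m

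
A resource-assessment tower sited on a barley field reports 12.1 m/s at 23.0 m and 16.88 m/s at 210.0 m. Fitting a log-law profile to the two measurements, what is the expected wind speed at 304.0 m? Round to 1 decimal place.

17.7 m/s

Log law: V ∝ ln(z/z₀). From the pair, with r = V₁/V₂ = 0.71682,
ln z₀ = (ln z₁ − r·ln z₂)/(1 − r) = (3.1355 − 0.71682×5.3471)/0.28318 = -2.4629 → z₀ = 0.08518 m
V₃ = V₁ · ln(z₃/z₀)/ln(z₁/z₀) = 12.1 × 8.1800/5.5984 = 17.6795 m/s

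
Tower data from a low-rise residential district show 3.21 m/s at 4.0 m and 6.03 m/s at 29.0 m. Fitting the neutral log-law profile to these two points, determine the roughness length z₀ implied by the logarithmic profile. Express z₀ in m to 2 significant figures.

z₀ ≈ 0.42 m

Log law: V(z) ∝ ln(z/z₀). With r = V₁/V₂ = 3.21/6.03 = 0.53234,
r · ln(z₂/z₀) = ln(z₁/z₀) ⇒ ln z₀ = (ln z₁ − r·ln z₂)/(1 − r)
ln z₀ = (1.38629 − 0.53234×3.36730) / 0.46766 = -0.8687
z₀ = exp(-0.8687) = 0.4195 m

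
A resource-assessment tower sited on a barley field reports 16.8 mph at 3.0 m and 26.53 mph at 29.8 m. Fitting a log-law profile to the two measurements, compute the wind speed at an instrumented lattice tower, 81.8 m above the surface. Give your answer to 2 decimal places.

Log law: V ∝ ln(z/z₀). From the pair, with r = V₁/V₂ = 0.63325,
ln z₀ = (ln z₁ − r·ln z₂)/(1 − r) = (1.0986 − 0.63325×3.3945)/0.36675 = -2.8655 → z₀ = 0.05695 m
V₃ = V₁ · ln(z₃/z₀)/ln(z₁/z₀) = 16.8 × 7.2698/3.9641 = 30.8094 mph

30.81 mph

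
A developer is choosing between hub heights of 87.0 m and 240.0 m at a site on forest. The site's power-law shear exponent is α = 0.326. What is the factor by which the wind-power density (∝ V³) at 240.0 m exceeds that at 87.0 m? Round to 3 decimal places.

2.698

Speed ratio: V_B/V_A = (z_B/z_A)^α = (240.0/87.0)^0.326 = (2.7586)^0.326 = 1.39208
Power-density ratio: P_B/P_A = (V_B/V_A)³ = (1.39208)³ = 2.69772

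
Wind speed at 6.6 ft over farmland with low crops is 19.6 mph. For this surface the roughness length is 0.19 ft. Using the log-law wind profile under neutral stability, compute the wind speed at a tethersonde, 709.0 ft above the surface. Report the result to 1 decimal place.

45.4 mph

Log law: V(z) ∝ ln(z/z₀), so V₂/V₁ = ln(z₂/z₀) / ln(z₁/z₀).
ln(709.0/0.19) = 8.2246, ln(6.6/0.19) = 3.5478
V₂ = 19.6 × 8.2246/3.5478 = 19.6 × 2.3182 = 45.4371 mph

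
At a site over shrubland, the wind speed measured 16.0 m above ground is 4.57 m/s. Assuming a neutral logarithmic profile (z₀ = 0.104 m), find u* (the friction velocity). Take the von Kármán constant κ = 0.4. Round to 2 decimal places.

Log law: V(z) = (u*/κ) · ln(z/z₀) ⇒ u* = κ · V / ln(z/z₀)
u* = 0.4 × 4.57 / ln(16.0/0.104) = 0.4 × 4.57 / 5.0360
   = 1.8280 / 5.0360 = 0.3630 m/s

u* ≈ 0.36 m/s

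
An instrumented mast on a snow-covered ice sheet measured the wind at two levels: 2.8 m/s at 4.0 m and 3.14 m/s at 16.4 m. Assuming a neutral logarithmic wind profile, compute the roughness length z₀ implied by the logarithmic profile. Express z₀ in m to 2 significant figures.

Log law: V(z) ∝ ln(z/z₀). With r = V₁/V₂ = 2.8/3.14 = 0.89172,
r · ln(z₂/z₀) = ln(z₁/z₀) ⇒ ln z₀ = (ln z₁ − r·ln z₂)/(1 − r)
ln z₀ = (1.38629 − 0.89172×2.79728) / 0.10828 = -10.2336
z₀ = exp(-10.2336) = 0.00003594 m

z₀ ≈ 0.000036 m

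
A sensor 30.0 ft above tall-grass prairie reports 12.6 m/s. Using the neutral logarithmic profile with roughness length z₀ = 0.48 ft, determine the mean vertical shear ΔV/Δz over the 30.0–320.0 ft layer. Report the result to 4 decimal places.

0.0249 m/s/ft

Log law: V₂ = V₁ · ln(z₂/z₀)/ln(z₁/z₀) = 12.6 × 6.5023/4.1352 = 19.8127 m/s
ΔV/Δz = (19.8127 − 12.6)/(320.0 − 30.0) = 7.2127/290.0000 = 0.02487 m/s/ft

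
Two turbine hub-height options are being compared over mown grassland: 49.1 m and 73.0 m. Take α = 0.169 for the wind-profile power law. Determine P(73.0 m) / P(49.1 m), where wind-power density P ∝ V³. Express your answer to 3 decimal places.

1.223

Speed ratio: V_B/V_A = (z_B/z_A)^α = (73.0/49.1)^0.169 = (1.4868)^0.169 = 1.06932
Power-density ratio: P_B/P_A = (V_B/V_A)³ = (1.06932)³ = 1.22272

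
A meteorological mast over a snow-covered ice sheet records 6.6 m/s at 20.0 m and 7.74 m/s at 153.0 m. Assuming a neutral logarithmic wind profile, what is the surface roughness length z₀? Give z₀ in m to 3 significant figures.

z₀ ≈ 0.000153 m

Log law: V(z) ∝ ln(z/z₀). With r = V₁/V₂ = 6.6/7.74 = 0.85271,
r · ln(z₂/z₀) = ln(z₁/z₀) ⇒ ln z₀ = (ln z₁ − r·ln z₂)/(1 − r)
ln z₀ = (2.99573 − 0.85271×5.03044) / 0.14729 = -8.7841
z₀ = exp(-8.7841) = 0.0001531 m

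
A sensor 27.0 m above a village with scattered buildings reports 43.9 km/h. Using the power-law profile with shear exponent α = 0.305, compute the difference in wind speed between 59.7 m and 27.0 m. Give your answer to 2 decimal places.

12.02 km/h

Power law: V₂ = V₁ · (z₂/z₁)^α = 43.9 × (2.2111)^0.305 = 55.9205 km/h
ΔV = 55.9205 − 43.9 = 12.0205 km/h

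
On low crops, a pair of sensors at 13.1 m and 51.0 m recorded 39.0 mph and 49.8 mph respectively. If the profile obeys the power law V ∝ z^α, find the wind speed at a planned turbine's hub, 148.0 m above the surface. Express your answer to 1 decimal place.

First find α: α = ln(V₂/V₁)/ln(z₂/z₁) = ln(49.8/39.0)/ln(51.0/13.1) = 0.24445/1.35921 = 0.1798
Extrapolate from 51.0 m to 148.0 m: V₃ = 49.8 × (148.0/51.0)^0.1798 = 49.8 × 1.2112 = 60.3176 mph

60.3 mph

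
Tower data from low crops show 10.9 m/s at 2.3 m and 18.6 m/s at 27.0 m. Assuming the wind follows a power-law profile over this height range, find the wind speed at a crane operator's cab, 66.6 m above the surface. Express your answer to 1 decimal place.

First find α: α = ln(V₂/V₁)/ln(z₂/z₁) = ln(18.6/10.9)/ln(27.0/2.3) = 0.53440/2.46293 = 0.2170
Extrapolate from 27.0 m to 66.6 m: V₃ = 18.6 × (66.6/27.0)^0.2170 = 18.6 × 1.2164 = 22.6252 m/s

22.6 m/s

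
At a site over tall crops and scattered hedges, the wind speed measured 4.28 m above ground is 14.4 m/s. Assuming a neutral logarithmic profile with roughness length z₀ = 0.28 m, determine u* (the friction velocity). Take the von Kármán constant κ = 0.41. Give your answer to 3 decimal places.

u* ≈ 2.165 m/s

Log law: V(z) = (u*/κ) · ln(z/z₀) ⇒ u* = κ · V / ln(z/z₀)
u* = 0.41 × 14.4 / ln(4.28/0.28) = 0.41 × 14.4 / 2.7269
   = 5.9040 / 2.7269 = 2.1651 m/s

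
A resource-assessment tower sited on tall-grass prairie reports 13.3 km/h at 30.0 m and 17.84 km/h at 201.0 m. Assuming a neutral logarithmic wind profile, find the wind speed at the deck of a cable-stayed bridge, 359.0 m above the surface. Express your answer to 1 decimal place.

Log law: V ∝ ln(z/z₀). From the pair, with r = V₁/V₂ = 0.74552,
ln z₀ = (ln z₁ − r·ln z₂)/(1 − r) = (3.4012 − 0.74552×5.3033)/0.25448 = -2.1711 → z₀ = 0.1141 m
V₃ = V₁ · ln(z₃/z₀)/ln(z₁/z₀) = 13.3 × 8.0544/5.5723 = 19.2244 km/h

19.2 km/h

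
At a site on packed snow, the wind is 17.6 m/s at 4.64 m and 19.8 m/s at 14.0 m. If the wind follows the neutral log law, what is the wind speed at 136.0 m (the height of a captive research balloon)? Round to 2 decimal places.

24.33 m/s

Log law: V ∝ ln(z/z₀). From the pair, with r = V₁/V₂ = 0.88889,
ln z₀ = (ln z₁ − r·ln z₂)/(1 − r) = (1.5347 − 0.88889×2.6391)/0.11111 = -7.3000 → z₀ = 0.0006755 m
V₃ = V₁ · ln(z₃/z₀)/ln(z₁/z₀) = 17.6 × 12.2127/8.8347 = 24.3293 m/s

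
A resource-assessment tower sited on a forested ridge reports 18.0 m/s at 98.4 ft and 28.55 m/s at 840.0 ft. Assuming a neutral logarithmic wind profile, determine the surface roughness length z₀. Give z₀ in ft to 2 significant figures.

Log law: V(z) ∝ ln(z/z₀). With r = V₁/V₂ = 18.0/28.55 = 0.63047,
r · ln(z₂/z₀) = ln(z₁/z₀) ⇒ ln z₀ = (ln z₁ − r·ln z₂)/(1 − r)
ln z₀ = (4.58904 − 0.63047×6.73340) / 0.36953 = 0.9304
z₀ = exp(0.9304) = 2.536 ft

z₀ ≈ 2.5 ft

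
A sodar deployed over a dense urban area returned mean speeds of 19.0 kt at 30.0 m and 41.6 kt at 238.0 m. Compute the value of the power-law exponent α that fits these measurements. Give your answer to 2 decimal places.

Power law: V₂/V₁ = (z₂/z₁)^α ⇒ α = ln(V₂/V₁) / ln(z₂/z₁)
α = ln(41.6/19.0) / ln(238.0/30.0) = ln(2.1895) / ln(7.9333)
  = 0.78366 / 2.07107 = 0.37838

α ≈ 0.38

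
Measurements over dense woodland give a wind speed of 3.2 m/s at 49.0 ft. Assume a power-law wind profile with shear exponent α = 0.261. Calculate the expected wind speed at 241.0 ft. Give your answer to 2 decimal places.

Power-law profile: V₂ = V₁ · (z₂/z₁)^α
V₂ = 3.2 × (241.0/49.0)^0.261 = 3.2 × (4.9184)^0.261
    = 3.2 × 1.5155 = 4.8497 m/s

4.85 m/s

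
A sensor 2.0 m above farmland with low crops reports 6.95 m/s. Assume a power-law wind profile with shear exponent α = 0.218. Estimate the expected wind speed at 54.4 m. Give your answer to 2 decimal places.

14.28 m/s

Power-law profile: V₂ = V₁ · (z₂/z₁)^α
V₂ = 6.95 × (54.4/2.0)^0.218 = 6.95 × (27.2000)^0.218
    = 6.95 × 2.0546 = 14.2798 m/s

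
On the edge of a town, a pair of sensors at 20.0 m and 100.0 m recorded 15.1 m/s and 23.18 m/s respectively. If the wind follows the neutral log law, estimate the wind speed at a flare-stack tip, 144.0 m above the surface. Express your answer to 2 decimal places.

Log law: V ∝ ln(z/z₀). From the pair, with r = V₁/V₂ = 0.65142,
ln z₀ = (ln z₁ − r·ln z₂)/(1 − r) = (2.9957 − 0.65142×4.6052)/0.34858 = -0.0120 → z₀ = 0.9881 m
V₃ = V₁ · ln(z₃/z₀)/ln(z₁/z₀) = 15.1 × 4.9818/3.0077 = 25.0106 m/s

25.01 m/s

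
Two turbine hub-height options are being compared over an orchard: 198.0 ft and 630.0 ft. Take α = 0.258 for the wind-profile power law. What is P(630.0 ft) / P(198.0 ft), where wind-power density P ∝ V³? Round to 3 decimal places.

Speed ratio: V_B/V_A = (z_B/z_A)^α = (630.0/198.0)^0.258 = (3.1818)^0.258 = 1.34800
Power-density ratio: P_B/P_A = (V_B/V_A)³ = (1.34800)³ = 2.44946

2.449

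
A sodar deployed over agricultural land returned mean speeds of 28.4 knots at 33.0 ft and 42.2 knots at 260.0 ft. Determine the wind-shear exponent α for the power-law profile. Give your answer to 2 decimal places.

Power law: V₂/V₁ = (z₂/z₁)^α ⇒ α = ln(V₂/V₁) / ln(z₂/z₁)
α = ln(42.2/28.4) / ln(260.0/33.0) = ln(1.4859) / ln(7.8788)
  = 0.39603 / 2.06417 = 0.19186

α ≈ 0.19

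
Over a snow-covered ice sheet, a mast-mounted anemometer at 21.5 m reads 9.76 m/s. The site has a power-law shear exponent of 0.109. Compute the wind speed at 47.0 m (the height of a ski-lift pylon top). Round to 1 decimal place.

Power-law profile: V₂ = V₁ · (z₂/z₁)^α
V₂ = 9.76 × (47.0/21.5)^0.109 = 9.76 × (2.1860)^0.109
    = 9.76 × 1.0890 = 10.6285 m/s

10.6 m/s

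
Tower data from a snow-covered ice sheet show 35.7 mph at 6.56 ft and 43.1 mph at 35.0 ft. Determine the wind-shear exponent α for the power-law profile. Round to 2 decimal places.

α ≈ 0.11

Power law: V₂/V₁ = (z₂/z₁)^α ⇒ α = ln(V₂/V₁) / ln(z₂/z₁)
α = ln(43.1/35.7) / ln(35.0/6.56) = ln(1.2073) / ln(5.3354)
  = 0.18837 / 1.67436 = 0.11250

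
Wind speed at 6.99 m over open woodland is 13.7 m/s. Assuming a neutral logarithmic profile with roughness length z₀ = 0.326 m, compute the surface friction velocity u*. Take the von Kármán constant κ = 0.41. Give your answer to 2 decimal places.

u* ≈ 1.83 m/s

Log law: V(z) = (u*/κ) · ln(z/z₀) ⇒ u* = κ · V / ln(z/z₀)
u* = 0.41 × 13.7 / ln(6.99/0.326) = 0.41 × 13.7 / 3.0653
   = 5.6170 / 3.0653 = 1.8324 m/s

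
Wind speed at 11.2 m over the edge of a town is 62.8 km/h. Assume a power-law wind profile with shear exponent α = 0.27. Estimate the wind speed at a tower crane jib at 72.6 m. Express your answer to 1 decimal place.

Power-law profile: V₂ = V₁ · (z₂/z₁)^α
V₂ = 62.8 × (72.6/11.2)^0.27 = 62.8 × (6.4821)^0.27
    = 62.8 × 1.6564 = 104.0216 km/h

104.0 km/h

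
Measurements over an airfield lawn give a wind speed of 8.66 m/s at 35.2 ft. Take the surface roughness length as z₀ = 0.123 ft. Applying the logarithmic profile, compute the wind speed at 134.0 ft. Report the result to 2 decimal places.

10.71 m/s

Log law: V(z) ∝ ln(z/z₀), so V₂/V₁ = ln(z₂/z₀) / ln(z₁/z₀).
ln(134.0/0.123) = 6.9934, ln(35.2/0.123) = 5.6566
V₂ = 8.66 × 6.9934/5.6566 = 8.66 × 1.2363 = 10.7066 m/s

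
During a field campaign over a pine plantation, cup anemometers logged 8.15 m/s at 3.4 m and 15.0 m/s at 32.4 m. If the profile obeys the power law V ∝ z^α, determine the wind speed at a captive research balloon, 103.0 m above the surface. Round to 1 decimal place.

First find α: α = ln(V₂/V₁)/ln(z₂/z₁) = ln(15.0/8.15)/ln(32.4/3.4) = 0.61003/2.25438 = 0.2706
Extrapolate from 32.4 m to 103.0 m: V₃ = 15.0 × (103.0/32.4)^0.2706 = 15.0 × 1.3675 = 20.5121 m/s

20.5 m/s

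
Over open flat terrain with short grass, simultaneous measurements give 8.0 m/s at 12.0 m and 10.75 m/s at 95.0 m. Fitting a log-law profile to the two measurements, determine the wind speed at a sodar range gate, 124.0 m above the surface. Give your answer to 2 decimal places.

11.10 m/s

Log law: V ∝ ln(z/z₀). From the pair, with r = V₁/V₂ = 0.74419,
ln z₀ = (ln z₁ − r·ln z₂)/(1 − r) = (2.4849 − 0.74419×4.5539)/0.25581 = -3.5339 → z₀ = 0.02919 m
V₃ = V₁ · ln(z₃/z₀)/ln(z₁/z₀) = 8.0 × 8.3542/6.0188 = 11.1041 m/s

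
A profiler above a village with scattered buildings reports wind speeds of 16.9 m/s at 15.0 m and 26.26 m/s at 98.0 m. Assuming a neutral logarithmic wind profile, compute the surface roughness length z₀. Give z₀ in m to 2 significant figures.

Log law: V(z) ∝ ln(z/z₀). With r = V₁/V₂ = 16.9/26.26 = 0.64356,
r · ln(z₂/z₀) = ln(z₁/z₀) ⇒ ln z₀ = (ln z₁ − r·ln z₂)/(1 − r)
ln z₀ = (2.70805 − 0.64356×4.58497) / 0.35644 = -0.6808
z₀ = exp(-0.6808) = 0.5062 m

z₀ ≈ 0.51 m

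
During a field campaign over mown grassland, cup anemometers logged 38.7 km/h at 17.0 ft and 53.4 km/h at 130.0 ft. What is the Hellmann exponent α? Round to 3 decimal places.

α ≈ 0.158

Power law: V₂/V₁ = (z₂/z₁)^α ⇒ α = ln(V₂/V₁) / ln(z₂/z₁)
α = ln(53.4/38.7) / ln(130.0/17.0) = ln(1.3798) / ln(7.6471)
  = 0.32197 / 2.03432 = 0.15827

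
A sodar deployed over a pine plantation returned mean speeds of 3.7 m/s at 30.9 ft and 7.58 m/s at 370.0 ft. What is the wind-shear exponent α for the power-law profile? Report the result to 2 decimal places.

Power law: V₂/V₁ = (z₂/z₁)^α ⇒ α = ln(V₂/V₁) / ln(z₂/z₁)
α = ln(7.58/3.7) / ln(370.0/30.9) = ln(2.0486) / ln(11.9741)
  = 0.71718 / 2.48275 = 0.28887

α ≈ 0.29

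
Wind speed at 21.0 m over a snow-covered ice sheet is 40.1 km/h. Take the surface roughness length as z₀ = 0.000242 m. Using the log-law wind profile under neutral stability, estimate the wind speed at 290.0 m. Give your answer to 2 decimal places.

Log law: V(z) ∝ ln(z/z₀), so V₂/V₁ = ln(z₂/z₀) / ln(z₁/z₀).
ln(290.0/0.000242) = 13.9965, ln(21.0/0.000242) = 11.3711
V₂ = 40.1 × 13.9965/11.3711 = 40.1 × 1.2309 = 49.3583 km/h

49.36 km/h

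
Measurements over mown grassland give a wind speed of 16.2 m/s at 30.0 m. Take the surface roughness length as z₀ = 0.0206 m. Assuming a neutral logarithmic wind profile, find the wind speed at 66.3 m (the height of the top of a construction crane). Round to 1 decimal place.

18.0 m/s

Log law: V(z) ∝ ln(z/z₀), so V₂/V₁ = ln(z₂/z₀) / ln(z₁/z₀).
ln(66.3/0.0206) = 8.0767, ln(30.0/0.0206) = 7.2837
V₂ = 16.2 × 8.0767/7.2837 = 16.2 × 1.1089 = 17.9637 m/s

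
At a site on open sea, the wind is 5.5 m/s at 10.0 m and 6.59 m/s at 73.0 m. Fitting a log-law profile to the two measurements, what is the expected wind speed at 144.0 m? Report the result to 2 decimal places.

Log law: V ∝ ln(z/z₀). From the pair, with r = V₁/V₂ = 0.83460,
ln z₀ = (ln z₁ − r·ln z₂)/(1 − r) = (2.3026 − 0.83460×4.2905)/0.16540 = -7.7280 → z₀ = 0.0004403 m
V₃ = V₁ · ln(z₃/z₀)/ln(z₁/z₀) = 5.5 × 12.6978/10.0306 = 6.9625 m/s

6.96 m/s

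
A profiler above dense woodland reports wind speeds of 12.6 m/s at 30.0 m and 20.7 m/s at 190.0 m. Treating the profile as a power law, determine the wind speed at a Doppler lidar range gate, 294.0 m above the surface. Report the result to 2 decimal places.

23.28 m/s

First find α: α = ln(V₂/V₁)/ln(z₂/z₁) = ln(20.7/12.6)/ln(190.0/30.0) = 0.49644/1.84583 = 0.2690
Extrapolate from 190.0 m to 294.0 m: V₃ = 20.7 × (294.0/190.0)^0.2690 = 20.7 × 1.1246 = 23.2789 m/s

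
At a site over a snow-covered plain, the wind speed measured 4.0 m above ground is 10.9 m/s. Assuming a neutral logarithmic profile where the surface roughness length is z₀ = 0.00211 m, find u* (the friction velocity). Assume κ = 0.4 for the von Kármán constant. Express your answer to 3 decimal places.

Log law: V(z) = (u*/κ) · ln(z/z₀) ⇒ u* = κ · V / ln(z/z₀)
u* = 0.4 × 10.9 / ln(4.0/0.00211) = 0.4 × 10.9 / 7.5474
   = 4.3600 / 7.5474 = 0.5777 m/s

u* ≈ 0.578 m/s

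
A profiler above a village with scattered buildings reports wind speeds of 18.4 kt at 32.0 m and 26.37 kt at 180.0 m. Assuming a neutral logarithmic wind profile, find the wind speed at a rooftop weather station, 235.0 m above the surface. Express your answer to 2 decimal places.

27.60 kt

Log law: V ∝ ln(z/z₀). From the pair, with r = V₁/V₂ = 0.69776,
ln z₀ = (ln z₁ − r·ln z₂)/(1 − r) = (3.4657 − 0.69776×5.1930)/0.30224 = -0.5218 → z₀ = 0.5934 m
V₃ = V₁ · ln(z₃/z₀)/ln(z₁/z₀) = 18.4 × 5.9814/3.9876 = 27.6003 kt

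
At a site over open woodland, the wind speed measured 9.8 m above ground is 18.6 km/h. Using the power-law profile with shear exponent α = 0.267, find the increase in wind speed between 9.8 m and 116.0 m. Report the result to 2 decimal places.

Power law: V₂ = V₁ · (z₂/z₁)^α = 18.6 × (11.8367)^0.267 = 35.9804 km/h
ΔV = 35.9804 − 18.6 = 17.3804 km/h

17.38 km/h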